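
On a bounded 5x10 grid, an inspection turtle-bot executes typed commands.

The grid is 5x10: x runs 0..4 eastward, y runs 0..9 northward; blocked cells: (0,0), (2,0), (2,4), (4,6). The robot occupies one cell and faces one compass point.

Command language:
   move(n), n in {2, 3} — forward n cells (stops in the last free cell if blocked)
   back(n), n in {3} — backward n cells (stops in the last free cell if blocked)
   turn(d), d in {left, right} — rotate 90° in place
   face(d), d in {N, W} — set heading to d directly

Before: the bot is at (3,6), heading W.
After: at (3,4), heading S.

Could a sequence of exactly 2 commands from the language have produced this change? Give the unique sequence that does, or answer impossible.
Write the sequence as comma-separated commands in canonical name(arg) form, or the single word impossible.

key: cell and facing (now S) both changed — the 2 commands mix motion and turning
initial: at (3,6), heading W
[1] after turn(left): at (3,6), heading S
[2] after move(2): at (3,4), heading S
all 49 alternatives checked — unique.

turn(left), move(2)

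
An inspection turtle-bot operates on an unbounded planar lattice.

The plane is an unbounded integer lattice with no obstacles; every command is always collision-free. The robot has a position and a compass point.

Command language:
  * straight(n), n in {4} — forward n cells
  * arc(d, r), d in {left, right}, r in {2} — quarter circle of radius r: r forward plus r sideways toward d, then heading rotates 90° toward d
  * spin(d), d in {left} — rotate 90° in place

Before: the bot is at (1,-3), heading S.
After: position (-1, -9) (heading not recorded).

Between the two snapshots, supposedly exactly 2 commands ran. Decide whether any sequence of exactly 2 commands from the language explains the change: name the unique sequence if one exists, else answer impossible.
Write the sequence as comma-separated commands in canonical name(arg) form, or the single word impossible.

straight(4), arc(right, 2)

key: order matters: swapping straight(4) and arc(right, 2) lands elsewhere
start: at (1,-3), heading S
t=1 straight(4) ⇒ at (1,-7), heading S
t=2 arc(right, 2) ⇒ at (-1,-9), heading W
all 16 alternatives checked — unique.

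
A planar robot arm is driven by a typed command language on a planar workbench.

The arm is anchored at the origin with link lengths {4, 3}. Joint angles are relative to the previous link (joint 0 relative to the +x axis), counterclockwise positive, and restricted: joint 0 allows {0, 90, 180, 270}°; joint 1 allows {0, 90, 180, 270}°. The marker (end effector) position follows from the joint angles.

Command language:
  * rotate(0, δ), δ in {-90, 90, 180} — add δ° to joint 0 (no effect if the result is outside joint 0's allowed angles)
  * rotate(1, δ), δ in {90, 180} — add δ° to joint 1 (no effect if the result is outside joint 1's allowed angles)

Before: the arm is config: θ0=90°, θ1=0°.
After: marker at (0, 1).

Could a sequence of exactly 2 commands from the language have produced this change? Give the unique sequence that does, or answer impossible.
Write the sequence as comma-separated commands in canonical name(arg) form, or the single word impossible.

from: config: θ0=90°, θ1=0°
step 1 (rotate(1, 90)): config: θ0=90°, θ1=90°
step 2 (rotate(1, 90)): config: θ0=90°, θ1=180°
uniquely the one of 25 2-step routes that fits.

rotate(1, 90), rotate(1, 90)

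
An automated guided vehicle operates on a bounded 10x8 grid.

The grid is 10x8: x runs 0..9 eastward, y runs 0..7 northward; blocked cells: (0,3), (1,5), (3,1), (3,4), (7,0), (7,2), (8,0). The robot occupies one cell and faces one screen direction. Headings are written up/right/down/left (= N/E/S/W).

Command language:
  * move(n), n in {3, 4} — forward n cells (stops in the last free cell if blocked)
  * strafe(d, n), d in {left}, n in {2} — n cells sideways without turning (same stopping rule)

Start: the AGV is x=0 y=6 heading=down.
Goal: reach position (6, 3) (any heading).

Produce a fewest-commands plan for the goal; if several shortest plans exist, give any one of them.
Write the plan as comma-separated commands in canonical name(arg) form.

initial: x=0 y=6 heading=down
t=1 strafe(left, 2) ⇒ x=2 y=6 heading=down
t=2 move(3) ⇒ x=2 y=3 heading=down
t=3 strafe(left, 2) ⇒ x=4 y=3 heading=down
t=4 strafe(left, 2) ⇒ x=6 y=3 heading=down
nothing shorter than 4 reaches the goal.

strafe(left, 2), move(3), strafe(left, 2), strafe(left, 2)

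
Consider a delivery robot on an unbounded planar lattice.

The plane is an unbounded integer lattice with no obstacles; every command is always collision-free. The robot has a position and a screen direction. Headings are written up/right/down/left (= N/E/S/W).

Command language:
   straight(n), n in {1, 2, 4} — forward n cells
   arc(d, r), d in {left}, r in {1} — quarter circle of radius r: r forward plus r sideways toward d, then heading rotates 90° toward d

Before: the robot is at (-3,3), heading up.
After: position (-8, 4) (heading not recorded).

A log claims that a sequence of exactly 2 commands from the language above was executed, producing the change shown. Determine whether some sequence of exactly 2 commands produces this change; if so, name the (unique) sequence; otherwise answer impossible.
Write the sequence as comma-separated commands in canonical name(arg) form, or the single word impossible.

arc(left, 1), straight(4)

key: order matters: swapping arc(left, 1) and straight(4) lands elsewhere
t0: at (-3,3), heading up
step 1 (arc(left, 1)): at (-4,4), heading left
step 2 (straight(4)): at (-8,4), heading left
no rival 2-sequence matches.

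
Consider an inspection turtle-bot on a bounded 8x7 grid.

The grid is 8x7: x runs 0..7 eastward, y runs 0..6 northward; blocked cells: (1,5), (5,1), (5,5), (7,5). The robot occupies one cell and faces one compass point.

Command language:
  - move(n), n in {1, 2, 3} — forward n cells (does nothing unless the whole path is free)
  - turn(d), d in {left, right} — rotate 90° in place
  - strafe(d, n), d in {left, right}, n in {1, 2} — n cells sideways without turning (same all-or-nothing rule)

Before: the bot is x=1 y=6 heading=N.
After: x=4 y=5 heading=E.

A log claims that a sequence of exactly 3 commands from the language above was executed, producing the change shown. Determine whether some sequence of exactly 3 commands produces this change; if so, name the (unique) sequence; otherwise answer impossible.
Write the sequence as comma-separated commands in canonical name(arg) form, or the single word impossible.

key: position moved to (4,5) AND the heading swung to E — translation plus rotation needed
t0: x=1 y=6 heading=N
t=1 turn(right) ⇒ x=1 y=6 heading=E
t=2 move(3) ⇒ x=4 y=6 heading=E
t=3 strafe(right, 1) ⇒ x=4 y=5 heading=E
no other 3-command option fits: unique.

turn(right), move(3), strafe(right, 1)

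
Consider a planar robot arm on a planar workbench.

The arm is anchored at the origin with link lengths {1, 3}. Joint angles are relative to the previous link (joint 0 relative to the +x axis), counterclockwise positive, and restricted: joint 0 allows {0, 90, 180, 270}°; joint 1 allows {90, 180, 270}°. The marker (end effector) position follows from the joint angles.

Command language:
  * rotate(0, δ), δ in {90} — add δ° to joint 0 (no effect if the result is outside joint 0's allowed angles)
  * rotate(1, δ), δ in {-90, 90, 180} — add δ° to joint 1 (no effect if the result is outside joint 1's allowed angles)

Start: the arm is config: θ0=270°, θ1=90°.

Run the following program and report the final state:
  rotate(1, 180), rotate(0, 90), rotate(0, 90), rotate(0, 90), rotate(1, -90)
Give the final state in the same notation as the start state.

config: θ0=180°, θ1=180°

begin: config: θ0=270°, θ1=90°
1. rotate(1, 180) → config: θ0=270°, θ1=270°
2. rotate(0, 90) → config: θ0=0°, θ1=270°
3. rotate(0, 90) → config: θ0=90°, θ1=270°
4. rotate(0, 90) → config: θ0=180°, θ1=270°
5. rotate(1, -90) → config: θ0=180°, θ1=180°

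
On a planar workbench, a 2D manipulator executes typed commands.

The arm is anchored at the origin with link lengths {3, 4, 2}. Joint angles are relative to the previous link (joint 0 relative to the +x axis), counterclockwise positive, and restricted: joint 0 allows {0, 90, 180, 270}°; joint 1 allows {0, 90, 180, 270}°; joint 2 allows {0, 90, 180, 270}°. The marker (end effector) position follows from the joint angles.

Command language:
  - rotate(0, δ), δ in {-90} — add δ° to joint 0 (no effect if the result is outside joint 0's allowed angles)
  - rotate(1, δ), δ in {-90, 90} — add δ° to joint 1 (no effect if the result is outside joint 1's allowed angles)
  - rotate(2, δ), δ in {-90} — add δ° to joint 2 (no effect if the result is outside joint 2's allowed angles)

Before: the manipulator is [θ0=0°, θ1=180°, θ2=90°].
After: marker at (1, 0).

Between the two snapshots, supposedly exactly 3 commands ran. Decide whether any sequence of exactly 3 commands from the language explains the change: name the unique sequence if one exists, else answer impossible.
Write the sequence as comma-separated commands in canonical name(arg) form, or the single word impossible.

rotate(2, -90), rotate(2, -90), rotate(2, -90)

begin: [θ0=0°, θ1=180°, θ2=90°]
1. rotate(2, -90) → [θ0=0°, θ1=180°, θ2=0°]
2. rotate(2, -90) → [θ0=0°, θ1=180°, θ2=270°]
3. rotate(2, -90) → [θ0=0°, θ1=180°, θ2=180°]
no other 3-command option fits: unique.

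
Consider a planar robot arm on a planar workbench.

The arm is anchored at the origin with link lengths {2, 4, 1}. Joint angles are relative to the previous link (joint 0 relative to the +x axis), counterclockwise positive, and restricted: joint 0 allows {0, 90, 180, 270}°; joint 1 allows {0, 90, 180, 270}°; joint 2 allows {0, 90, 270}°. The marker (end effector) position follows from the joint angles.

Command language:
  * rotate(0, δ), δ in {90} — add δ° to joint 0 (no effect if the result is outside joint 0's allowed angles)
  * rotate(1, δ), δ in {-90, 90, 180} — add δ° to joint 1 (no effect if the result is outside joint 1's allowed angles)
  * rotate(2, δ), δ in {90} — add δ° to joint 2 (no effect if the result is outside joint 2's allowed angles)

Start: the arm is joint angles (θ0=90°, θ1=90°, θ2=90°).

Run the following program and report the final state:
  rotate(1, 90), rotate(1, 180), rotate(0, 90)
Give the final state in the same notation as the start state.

joint angles (θ0=180°, θ1=0°, θ2=90°)

begin: joint angles (θ0=90°, θ1=90°, θ2=90°)
1. rotate(1, 90) → joint angles (θ0=90°, θ1=180°, θ2=90°)
2. rotate(1, 180) → joint angles (θ0=90°, θ1=0°, θ2=90°)
3. rotate(0, 90) → joint angles (θ0=180°, θ1=0°, θ2=90°)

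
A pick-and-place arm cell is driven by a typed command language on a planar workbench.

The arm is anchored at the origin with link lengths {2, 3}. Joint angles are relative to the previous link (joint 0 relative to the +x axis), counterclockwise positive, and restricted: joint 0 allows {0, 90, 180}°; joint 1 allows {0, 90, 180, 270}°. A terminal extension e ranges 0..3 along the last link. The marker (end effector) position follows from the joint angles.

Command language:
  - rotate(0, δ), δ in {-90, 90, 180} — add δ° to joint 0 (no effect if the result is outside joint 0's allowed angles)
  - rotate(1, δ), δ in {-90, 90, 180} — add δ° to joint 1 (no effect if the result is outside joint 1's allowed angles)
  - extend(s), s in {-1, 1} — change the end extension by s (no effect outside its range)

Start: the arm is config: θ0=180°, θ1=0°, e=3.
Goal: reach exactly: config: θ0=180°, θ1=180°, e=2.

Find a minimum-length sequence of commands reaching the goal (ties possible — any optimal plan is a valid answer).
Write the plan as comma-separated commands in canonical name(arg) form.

t0: config: θ0=180°, θ1=0°, e=3
[1] after extend(-1): config: θ0=180°, θ1=0°, e=2
[2] after rotate(1, 180): config: θ0=180°, θ1=180°, e=2
minimal: 2 command(s), checked below 2.

extend(-1), rotate(1, 180)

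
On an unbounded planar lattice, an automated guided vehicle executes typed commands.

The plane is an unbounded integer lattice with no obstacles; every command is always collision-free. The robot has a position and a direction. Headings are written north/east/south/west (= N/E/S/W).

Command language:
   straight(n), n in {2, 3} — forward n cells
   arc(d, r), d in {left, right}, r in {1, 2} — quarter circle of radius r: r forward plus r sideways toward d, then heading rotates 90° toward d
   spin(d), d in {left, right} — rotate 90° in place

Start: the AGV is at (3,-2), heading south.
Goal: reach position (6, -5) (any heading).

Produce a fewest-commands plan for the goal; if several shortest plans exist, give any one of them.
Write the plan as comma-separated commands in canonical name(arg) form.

begin: at (3,-2), heading south
1. arc(left, 2) → at (5,-4), heading east
2. arc(right, 1) → at (6,-5), heading south
minimal: 2 command(s), checked below 2.

arc(left, 2), arc(right, 1)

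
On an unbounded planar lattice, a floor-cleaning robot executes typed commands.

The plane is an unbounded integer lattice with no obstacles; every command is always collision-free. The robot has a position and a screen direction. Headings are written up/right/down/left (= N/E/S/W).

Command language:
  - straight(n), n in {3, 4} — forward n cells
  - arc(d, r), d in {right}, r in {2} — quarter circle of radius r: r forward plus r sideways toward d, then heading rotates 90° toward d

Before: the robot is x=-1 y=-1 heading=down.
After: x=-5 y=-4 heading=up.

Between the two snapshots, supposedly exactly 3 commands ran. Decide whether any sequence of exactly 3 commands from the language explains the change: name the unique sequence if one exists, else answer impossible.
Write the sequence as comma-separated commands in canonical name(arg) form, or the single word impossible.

straight(3), arc(right, 2), arc(right, 2)

key: running arc(right, 2) before straight(3) would end elsewhere — order is forced
initial: x=-1 y=-1 heading=down
1. straight(3) → x=-1 y=-4 heading=down
2. arc(right, 2) → x=-3 y=-6 heading=left
3. arc(right, 2) → x=-5 y=-4 heading=up
no rival 3-sequence matches.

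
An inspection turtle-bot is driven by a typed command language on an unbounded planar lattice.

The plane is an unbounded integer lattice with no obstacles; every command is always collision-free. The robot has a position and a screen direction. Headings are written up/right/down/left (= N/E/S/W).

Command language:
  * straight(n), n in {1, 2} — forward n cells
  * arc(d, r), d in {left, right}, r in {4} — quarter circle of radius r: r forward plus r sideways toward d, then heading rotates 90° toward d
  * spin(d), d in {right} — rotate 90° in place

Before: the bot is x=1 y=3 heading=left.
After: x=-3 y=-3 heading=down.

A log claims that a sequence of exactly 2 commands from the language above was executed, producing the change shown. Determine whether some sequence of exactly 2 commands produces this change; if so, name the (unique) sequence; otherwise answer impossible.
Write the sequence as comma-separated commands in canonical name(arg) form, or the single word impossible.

key: position moved to (-3,-3) AND the heading swung to S — translation plus rotation needed
begin: x=1 y=3 heading=left
t=1 arc(left, 4) ⇒ x=-3 y=-1 heading=down
t=2 straight(2) ⇒ x=-3 y=-3 heading=down
no other 2-command option fits: unique.

arc(left, 4), straight(2)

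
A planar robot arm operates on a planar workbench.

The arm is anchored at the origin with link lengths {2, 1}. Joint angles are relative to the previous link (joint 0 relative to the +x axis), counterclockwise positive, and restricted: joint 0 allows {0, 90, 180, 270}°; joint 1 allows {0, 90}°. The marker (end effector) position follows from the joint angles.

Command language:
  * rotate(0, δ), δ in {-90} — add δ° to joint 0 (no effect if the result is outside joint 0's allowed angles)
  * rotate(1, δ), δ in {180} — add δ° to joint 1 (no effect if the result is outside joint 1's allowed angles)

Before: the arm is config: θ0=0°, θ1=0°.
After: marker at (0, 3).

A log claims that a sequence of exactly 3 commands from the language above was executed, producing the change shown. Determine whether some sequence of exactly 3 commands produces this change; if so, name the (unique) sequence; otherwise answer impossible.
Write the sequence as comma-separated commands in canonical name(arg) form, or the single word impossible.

rotate(0, -90), rotate(0, -90), rotate(0, -90)

from: config: θ0=0°, θ1=0°
t=1 rotate(0, -90) ⇒ config: θ0=270°, θ1=0°
t=2 rotate(0, -90) ⇒ config: θ0=180°, θ1=0°
t=3 rotate(0, -90) ⇒ config: θ0=90°, θ1=0°
no other 3-command option fits: unique.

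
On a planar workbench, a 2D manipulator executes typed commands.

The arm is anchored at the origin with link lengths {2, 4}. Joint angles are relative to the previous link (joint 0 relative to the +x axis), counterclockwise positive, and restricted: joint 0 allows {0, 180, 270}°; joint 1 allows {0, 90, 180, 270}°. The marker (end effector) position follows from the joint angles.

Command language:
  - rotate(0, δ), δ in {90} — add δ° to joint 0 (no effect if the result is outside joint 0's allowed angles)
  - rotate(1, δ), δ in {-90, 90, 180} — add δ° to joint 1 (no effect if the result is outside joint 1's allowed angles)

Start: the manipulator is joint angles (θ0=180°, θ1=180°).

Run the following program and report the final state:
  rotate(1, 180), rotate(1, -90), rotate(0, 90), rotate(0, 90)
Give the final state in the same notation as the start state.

joint angles (θ0=0°, θ1=270°)

start: joint angles (θ0=180°, θ1=180°)
1. rotate(1, 180) → joint angles (θ0=180°, θ1=0°)
2. rotate(1, -90) → joint angles (θ0=180°, θ1=270°)
3. rotate(0, 90) → joint angles (θ0=270°, θ1=270°)
4. rotate(0, 90) → joint angles (θ0=0°, θ1=270°)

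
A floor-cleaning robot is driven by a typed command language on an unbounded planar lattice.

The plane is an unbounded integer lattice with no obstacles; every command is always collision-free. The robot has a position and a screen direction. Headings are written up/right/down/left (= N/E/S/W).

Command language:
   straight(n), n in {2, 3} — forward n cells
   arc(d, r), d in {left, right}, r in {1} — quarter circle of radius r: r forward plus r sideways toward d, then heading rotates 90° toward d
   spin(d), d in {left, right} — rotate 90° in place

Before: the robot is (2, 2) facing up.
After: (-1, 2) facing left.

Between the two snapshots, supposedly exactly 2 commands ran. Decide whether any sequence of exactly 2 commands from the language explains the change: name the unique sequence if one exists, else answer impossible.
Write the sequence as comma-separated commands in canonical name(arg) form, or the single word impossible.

key: running straight(3) before spin(left) would end elsewhere — order is forced
start: (2, 2) facing up
step 1 (spin(left)): (2, 2) facing left
step 2 (straight(3)): (-1, 2) facing left
no rival 2-sequence matches.

spin(left), straight(3)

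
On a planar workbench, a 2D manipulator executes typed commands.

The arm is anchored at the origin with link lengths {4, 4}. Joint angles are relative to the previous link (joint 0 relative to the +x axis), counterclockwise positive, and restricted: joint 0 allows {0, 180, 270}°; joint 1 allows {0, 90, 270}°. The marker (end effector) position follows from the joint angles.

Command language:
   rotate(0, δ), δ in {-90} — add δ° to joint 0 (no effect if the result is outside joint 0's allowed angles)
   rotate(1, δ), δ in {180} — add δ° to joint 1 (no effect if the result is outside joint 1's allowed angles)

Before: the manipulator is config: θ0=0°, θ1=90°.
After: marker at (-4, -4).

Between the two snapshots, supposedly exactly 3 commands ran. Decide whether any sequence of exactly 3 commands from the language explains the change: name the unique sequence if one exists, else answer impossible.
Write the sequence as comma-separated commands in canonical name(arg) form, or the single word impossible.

rotate(0, -90), rotate(0, -90), rotate(0, -90)

start: config: θ0=0°, θ1=90°
t=1 rotate(0, -90) ⇒ config: θ0=270°, θ1=90°
t=2 rotate(0, -90) ⇒ config: θ0=180°, θ1=90°
t=3 rotate(0, -90) ⇒ config: θ0=180°, θ1=90°
no rival 3-sequence matches.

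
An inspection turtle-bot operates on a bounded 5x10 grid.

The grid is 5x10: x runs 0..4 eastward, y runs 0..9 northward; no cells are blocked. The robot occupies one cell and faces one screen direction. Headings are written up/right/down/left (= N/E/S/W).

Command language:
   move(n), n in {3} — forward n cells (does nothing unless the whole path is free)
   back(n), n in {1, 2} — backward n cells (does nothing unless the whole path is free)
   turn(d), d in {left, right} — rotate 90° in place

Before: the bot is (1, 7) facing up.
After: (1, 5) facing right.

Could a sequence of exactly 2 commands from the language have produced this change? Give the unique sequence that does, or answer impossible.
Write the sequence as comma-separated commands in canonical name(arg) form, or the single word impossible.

back(2), turn(right)

key: position moved to (1,5) AND the heading swung to E — translation plus rotation needed
t0: (1, 7) facing up
step 1 (back(2)): (1, 5) facing up
step 2 (turn(right)): (1, 5) facing right
uniquely the one of 25 2-step routes that fits.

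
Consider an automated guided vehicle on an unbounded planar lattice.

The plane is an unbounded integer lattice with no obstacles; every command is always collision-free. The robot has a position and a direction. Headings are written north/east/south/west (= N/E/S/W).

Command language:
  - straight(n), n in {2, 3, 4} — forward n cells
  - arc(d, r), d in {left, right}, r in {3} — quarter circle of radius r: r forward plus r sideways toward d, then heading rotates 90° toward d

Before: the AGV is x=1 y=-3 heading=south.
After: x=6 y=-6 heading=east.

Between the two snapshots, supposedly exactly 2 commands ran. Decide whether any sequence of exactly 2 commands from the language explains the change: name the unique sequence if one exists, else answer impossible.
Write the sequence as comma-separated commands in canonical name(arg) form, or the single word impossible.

arc(left, 3), straight(2)

key: cell and facing (now E) both changed — the 2 commands mix motion and turning
from: x=1 y=-3 heading=south
t=1 arc(left, 3) ⇒ x=4 y=-6 heading=east
t=2 straight(2) ⇒ x=6 y=-6 heading=east
no rival 2-sequence matches.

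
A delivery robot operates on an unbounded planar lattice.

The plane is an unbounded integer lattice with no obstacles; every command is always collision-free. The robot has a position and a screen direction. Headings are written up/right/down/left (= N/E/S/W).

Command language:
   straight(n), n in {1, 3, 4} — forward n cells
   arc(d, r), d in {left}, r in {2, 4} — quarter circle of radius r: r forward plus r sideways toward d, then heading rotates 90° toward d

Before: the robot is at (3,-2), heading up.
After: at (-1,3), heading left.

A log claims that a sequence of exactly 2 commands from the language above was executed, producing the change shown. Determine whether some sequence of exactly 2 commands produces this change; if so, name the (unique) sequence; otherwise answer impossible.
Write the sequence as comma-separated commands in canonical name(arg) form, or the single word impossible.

key: position moved to (-1,3) AND the heading swung to W — translation plus rotation needed
begin: at (3,-2), heading up
1. straight(1) → at (3,-1), heading up
2. arc(left, 4) → at (-1,3), heading left
no rival 2-sequence matches.

straight(1), arc(left, 4)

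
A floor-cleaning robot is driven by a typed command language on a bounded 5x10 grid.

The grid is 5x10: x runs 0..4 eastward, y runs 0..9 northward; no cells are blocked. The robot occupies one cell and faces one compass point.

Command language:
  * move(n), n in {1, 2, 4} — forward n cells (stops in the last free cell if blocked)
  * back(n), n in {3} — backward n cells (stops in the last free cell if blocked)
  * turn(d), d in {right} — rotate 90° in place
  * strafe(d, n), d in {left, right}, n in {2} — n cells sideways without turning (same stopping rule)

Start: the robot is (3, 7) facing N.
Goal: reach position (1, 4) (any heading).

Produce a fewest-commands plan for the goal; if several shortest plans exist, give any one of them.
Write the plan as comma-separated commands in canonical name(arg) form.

from: (3, 7) facing N
1. strafe(left, 2) → (1, 7) facing N
2. back(3) → (1, 4) facing N
nothing shorter than 2 reaches the goal.

strafe(left, 2), back(3)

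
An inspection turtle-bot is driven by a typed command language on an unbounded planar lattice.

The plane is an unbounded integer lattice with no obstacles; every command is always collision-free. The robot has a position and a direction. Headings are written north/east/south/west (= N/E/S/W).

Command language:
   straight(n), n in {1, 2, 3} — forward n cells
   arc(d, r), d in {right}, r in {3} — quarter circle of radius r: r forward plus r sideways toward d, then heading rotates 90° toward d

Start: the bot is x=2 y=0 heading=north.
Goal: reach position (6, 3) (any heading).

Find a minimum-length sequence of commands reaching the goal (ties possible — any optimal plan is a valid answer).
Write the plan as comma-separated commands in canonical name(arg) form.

from: x=2 y=0 heading=north
t=1 arc(right, 3) ⇒ x=5 y=3 heading=east
t=2 straight(1) ⇒ x=6 y=3 heading=east
minimal: 2 command(s), checked below 2.

arc(right, 3), straight(1)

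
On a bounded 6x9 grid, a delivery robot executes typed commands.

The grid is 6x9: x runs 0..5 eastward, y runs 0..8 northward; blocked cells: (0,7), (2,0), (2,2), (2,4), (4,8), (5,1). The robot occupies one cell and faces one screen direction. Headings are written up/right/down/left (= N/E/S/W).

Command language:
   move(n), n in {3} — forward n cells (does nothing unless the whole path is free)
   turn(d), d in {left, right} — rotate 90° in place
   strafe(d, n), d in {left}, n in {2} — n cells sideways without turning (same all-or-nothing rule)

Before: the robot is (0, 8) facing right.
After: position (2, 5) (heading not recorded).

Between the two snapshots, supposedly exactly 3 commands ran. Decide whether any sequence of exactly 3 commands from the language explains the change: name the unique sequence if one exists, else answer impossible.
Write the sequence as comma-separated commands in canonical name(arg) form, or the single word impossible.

turn(right), strafe(left, 2), move(3)

key: order matters: swapping turn(right) and move(3) lands elsewhere
initial: (0, 8) facing right
1. turn(right) → (0, 8) facing down
2. strafe(left, 2) → (2, 8) facing down
3. move(3) → (2, 5) facing down
uniquely the one of 64 3-step routes that fits.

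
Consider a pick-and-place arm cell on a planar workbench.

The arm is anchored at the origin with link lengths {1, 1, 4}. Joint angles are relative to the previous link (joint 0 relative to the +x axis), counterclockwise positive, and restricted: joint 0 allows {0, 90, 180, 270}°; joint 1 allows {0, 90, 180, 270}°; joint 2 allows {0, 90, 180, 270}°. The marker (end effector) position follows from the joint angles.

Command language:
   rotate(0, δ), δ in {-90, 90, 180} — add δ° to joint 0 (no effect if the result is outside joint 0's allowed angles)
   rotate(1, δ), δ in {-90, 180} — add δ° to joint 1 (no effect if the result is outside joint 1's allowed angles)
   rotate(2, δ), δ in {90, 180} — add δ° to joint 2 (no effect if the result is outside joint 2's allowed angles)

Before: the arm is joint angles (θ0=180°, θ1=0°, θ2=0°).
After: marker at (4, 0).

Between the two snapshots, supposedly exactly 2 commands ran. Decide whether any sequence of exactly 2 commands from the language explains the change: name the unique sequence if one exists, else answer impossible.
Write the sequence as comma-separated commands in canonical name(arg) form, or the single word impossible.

rotate(1, -90), rotate(1, -90)

start: joint angles (θ0=180°, θ1=0°, θ2=0°)
t=1 rotate(1, -90) ⇒ joint angles (θ0=180°, θ1=270°, θ2=0°)
t=2 rotate(1, -90) ⇒ joint angles (θ0=180°, θ1=180°, θ2=0°)
no other 2-command option fits: unique.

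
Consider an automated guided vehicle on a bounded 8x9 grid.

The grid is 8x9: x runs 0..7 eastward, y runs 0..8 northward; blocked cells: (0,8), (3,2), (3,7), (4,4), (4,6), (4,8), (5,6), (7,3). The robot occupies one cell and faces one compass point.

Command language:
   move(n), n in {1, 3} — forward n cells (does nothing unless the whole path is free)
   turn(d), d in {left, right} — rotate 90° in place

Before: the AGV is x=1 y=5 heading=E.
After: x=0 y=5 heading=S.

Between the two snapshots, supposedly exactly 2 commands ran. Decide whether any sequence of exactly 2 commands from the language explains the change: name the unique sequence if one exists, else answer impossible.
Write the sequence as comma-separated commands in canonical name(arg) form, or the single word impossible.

no 2-step route produces this change.

impossible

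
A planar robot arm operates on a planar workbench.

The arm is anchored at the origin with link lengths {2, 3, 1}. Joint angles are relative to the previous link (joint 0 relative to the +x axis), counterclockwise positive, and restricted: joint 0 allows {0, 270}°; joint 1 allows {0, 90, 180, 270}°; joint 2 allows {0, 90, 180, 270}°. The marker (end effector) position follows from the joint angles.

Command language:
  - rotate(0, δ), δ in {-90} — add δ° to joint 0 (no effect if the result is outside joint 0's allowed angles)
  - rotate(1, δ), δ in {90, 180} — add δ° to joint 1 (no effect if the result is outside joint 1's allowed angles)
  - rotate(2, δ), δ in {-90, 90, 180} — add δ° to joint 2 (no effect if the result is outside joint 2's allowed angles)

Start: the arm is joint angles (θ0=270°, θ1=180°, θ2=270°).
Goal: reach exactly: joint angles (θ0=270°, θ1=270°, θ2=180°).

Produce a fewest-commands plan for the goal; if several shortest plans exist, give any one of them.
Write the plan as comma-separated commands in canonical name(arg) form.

rotate(2, -90), rotate(1, 90)

begin: joint angles (θ0=270°, θ1=180°, θ2=270°)
step 1 (rotate(2, -90)): joint angles (θ0=270°, θ1=180°, θ2=180°)
step 2 (rotate(1, 90)): joint angles (θ0=270°, θ1=270°, θ2=180°)
minimal: 2 command(s), checked below 2.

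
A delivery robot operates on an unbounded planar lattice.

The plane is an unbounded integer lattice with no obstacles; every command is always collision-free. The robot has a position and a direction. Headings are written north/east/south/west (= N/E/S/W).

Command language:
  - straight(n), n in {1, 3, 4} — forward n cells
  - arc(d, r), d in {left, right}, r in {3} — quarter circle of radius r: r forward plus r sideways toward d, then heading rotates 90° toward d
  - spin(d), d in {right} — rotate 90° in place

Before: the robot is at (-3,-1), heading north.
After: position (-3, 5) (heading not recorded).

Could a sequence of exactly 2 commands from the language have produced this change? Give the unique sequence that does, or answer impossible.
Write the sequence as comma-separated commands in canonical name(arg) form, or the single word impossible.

straight(3), straight(3)

start: at (-3,-1), heading north
t=1 straight(3) ⇒ at (-3,2), heading north
t=2 straight(3) ⇒ at (-3,5), heading north
uniquely the one of 36 2-step routes that fits.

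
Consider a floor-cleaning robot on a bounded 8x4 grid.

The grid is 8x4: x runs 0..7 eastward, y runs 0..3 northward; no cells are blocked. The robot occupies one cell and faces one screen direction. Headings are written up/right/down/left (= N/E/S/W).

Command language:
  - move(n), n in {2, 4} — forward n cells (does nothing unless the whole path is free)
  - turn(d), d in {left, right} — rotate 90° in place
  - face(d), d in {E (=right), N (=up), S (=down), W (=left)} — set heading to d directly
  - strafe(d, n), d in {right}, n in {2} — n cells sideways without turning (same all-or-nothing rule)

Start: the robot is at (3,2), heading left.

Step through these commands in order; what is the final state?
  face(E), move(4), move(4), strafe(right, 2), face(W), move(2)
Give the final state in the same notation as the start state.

initial: at (3,2), heading left
[1] after face(E): at (3,2), heading right
[2] after move(4): at (7,2), heading right
[3] after move(4): at (7,2), heading right
[4] after strafe(right, 2): at (7,0), heading right
[5] after face(W): at (7,0), heading left
[6] after move(2): at (5,0), heading left

at (5,0), heading left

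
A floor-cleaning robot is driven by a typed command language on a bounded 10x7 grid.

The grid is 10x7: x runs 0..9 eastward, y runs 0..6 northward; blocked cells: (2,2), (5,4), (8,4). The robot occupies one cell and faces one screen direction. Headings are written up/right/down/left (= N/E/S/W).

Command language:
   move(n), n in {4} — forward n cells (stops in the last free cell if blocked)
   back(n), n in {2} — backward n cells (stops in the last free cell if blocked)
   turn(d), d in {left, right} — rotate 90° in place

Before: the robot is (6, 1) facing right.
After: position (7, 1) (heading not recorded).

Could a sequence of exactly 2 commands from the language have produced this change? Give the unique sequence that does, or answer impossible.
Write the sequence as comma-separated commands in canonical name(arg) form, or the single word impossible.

move(4), back(2)

key: order matters: swapping move(4) and back(2) lands elsewhere
from: (6, 1) facing right
1. move(4) → (9, 1) facing right
2. back(2) → (7, 1) facing right
no rival 2-sequence matches.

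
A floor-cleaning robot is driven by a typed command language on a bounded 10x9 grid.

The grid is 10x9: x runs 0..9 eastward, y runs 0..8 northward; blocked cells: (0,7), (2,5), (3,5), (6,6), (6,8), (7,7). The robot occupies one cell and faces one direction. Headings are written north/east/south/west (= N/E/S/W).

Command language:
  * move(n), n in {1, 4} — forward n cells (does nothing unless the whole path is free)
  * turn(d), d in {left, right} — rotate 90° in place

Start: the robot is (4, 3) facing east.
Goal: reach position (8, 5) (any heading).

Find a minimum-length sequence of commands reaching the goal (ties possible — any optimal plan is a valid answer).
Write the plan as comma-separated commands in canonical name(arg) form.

move(4), turn(left), move(1), move(1)

initial: (4, 3) facing east
[1] after move(4): (8, 3) facing east
[2] after turn(left): (8, 3) facing north
[3] after move(1): (8, 4) facing north
[4] after move(1): (8, 5) facing north
no 3-step plan works, so 4 is optimal.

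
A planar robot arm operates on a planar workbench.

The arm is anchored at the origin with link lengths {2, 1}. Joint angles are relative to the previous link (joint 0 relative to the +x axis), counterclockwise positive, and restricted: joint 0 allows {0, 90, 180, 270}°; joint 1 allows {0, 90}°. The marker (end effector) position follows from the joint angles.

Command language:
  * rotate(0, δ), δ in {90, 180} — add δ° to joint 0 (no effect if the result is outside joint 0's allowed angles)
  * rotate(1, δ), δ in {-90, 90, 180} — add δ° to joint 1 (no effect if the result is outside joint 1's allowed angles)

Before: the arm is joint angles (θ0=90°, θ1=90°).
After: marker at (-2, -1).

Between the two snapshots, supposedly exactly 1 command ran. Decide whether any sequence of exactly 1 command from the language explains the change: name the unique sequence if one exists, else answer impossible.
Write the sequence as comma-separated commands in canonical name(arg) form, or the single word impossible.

rotate(0, 90)

from: joint angles (θ0=90°, θ1=90°)
step 1 (rotate(0, 90)): joint angles (θ0=180°, θ1=90°)
no rival 1-sequence matches.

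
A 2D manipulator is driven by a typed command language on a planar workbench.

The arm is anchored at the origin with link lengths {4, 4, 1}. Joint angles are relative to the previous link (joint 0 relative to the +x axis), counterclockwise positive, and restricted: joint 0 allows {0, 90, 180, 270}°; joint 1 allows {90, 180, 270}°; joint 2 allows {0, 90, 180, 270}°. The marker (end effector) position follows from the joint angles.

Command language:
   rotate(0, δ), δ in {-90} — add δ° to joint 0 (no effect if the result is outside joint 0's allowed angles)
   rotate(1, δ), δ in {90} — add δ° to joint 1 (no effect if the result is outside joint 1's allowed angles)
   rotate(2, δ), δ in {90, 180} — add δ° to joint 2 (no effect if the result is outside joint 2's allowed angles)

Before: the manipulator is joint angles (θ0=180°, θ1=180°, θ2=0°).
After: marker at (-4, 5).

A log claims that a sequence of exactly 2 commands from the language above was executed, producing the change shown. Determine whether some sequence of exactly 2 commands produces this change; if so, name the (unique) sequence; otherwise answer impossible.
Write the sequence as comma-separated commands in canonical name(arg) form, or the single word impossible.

rotate(1, 90), rotate(1, 90)

t0: joint angles (θ0=180°, θ1=180°, θ2=0°)
step 1 (rotate(1, 90)): joint angles (θ0=180°, θ1=270°, θ2=0°)
step 2 (rotate(1, 90)): joint angles (θ0=180°, θ1=270°, θ2=0°)
no other 2-command option fits: unique.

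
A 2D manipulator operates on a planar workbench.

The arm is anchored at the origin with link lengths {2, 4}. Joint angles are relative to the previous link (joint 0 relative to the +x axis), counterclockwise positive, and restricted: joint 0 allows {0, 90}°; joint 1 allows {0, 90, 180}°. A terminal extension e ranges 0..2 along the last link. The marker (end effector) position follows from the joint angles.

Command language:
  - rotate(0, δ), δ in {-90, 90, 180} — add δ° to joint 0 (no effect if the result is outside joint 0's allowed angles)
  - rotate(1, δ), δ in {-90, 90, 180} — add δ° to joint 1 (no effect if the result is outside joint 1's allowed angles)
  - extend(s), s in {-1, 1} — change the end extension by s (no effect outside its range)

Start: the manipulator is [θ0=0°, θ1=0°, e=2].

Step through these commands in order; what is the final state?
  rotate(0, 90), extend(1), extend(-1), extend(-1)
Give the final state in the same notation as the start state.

[θ0=90°, θ1=0°, e=0]

from: [θ0=0°, θ1=0°, e=2]
t=1 rotate(0, 90) ⇒ [θ0=90°, θ1=0°, e=2]
t=2 extend(1) ⇒ [θ0=90°, θ1=0°, e=2]
t=3 extend(-1) ⇒ [θ0=90°, θ1=0°, e=1]
t=4 extend(-1) ⇒ [θ0=90°, θ1=0°, e=0]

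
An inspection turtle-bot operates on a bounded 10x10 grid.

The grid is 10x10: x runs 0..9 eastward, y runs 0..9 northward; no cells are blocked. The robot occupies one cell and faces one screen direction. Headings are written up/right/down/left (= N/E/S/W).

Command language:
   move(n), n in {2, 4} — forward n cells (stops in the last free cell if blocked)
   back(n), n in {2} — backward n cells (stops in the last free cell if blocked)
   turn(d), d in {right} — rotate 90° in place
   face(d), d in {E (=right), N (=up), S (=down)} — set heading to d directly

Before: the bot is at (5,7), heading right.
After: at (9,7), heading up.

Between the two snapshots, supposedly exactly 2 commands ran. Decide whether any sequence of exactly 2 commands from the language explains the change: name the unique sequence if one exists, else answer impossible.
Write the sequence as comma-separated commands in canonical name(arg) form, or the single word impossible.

key: running face(N) before move(4) would end elsewhere — order is forced
initial: at (5,7), heading right
1. move(4) → at (9,7), heading right
2. face(N) → at (9,7), heading up
no other 2-command option fits: unique.

move(4), face(N)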